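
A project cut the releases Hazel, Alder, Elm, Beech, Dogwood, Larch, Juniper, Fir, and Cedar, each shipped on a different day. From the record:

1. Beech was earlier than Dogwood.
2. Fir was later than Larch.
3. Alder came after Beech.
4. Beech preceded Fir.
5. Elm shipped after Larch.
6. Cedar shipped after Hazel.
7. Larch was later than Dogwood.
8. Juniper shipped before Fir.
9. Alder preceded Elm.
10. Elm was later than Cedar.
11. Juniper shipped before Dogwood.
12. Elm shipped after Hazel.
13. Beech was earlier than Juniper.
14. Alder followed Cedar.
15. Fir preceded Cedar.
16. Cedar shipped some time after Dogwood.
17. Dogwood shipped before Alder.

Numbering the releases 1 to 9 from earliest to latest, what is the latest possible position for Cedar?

Cedar must come before Alder and Elm — 2 releases forced after it.
Everything else can be placed before Cedar in some valid order, so Cedar can sit as late as position 9 − 2 = 7.

7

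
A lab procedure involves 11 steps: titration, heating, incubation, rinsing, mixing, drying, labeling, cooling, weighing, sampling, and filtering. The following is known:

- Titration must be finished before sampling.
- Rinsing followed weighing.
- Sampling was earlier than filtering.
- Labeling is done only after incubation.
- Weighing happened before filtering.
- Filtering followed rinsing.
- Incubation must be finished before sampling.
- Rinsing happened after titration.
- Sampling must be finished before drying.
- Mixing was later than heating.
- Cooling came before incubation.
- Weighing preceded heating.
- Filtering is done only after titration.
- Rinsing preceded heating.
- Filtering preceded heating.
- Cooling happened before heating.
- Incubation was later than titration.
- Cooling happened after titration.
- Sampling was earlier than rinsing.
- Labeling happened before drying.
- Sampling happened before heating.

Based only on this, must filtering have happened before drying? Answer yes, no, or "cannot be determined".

cannot be determined

No chain of stated constraints runs from filtering to drying, and none runs from drying to filtering either.
So the relative order of filtering and drying is not fixed by the given facts.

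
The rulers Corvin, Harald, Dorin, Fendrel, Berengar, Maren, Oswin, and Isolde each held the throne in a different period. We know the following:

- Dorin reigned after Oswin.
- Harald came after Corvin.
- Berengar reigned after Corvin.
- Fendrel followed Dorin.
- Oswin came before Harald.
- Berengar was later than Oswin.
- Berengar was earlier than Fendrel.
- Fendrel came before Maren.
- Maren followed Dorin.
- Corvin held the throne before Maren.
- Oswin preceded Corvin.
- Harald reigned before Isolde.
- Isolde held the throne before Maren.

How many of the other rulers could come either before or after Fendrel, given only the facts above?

Forced before Fendrel: Berengar, Corvin, Dorin, and Oswin; forced after Fendrel: Maren.
That leaves Harald and Isolde with no forced order relative to Fendrel — 2.

2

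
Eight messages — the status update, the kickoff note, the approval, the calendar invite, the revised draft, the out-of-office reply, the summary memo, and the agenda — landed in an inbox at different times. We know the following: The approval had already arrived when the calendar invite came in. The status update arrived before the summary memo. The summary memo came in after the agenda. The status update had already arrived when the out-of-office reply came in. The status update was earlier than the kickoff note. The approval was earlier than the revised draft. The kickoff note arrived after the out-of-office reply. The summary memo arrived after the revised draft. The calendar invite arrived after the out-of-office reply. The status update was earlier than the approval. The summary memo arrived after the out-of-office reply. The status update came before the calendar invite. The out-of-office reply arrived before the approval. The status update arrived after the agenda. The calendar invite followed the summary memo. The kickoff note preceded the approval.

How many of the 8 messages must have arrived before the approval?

Directly stated before the approval: the kickoff note, the out-of-office reply, and the status update.
The agenda reaches the approval via the agenda → the status update → the approval.
No chain forces the calendar invite (or any of the others) ahead of the approval.
That's the agenda, the kickoff note, the out-of-office reply, and the status update — 4 in all.

4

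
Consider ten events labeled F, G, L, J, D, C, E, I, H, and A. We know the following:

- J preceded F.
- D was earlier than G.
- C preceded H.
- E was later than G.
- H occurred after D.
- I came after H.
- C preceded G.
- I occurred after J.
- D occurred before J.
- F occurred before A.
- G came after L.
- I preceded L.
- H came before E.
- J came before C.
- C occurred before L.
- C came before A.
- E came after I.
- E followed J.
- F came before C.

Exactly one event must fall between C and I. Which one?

Tracing the constraints gives C → H → I, so H sits after C and before I.
No other event is forced both after C and before I.

H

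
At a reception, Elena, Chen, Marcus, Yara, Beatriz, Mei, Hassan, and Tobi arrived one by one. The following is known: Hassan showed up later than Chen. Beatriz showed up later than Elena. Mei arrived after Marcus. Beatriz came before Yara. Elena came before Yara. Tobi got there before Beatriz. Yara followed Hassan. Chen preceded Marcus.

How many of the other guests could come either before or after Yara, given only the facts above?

2

Forced before Yara: Beatriz, Chen, Elena, Hassan, and Tobi.
That leaves Marcus and Mei with no forced order relative to Yara — 2.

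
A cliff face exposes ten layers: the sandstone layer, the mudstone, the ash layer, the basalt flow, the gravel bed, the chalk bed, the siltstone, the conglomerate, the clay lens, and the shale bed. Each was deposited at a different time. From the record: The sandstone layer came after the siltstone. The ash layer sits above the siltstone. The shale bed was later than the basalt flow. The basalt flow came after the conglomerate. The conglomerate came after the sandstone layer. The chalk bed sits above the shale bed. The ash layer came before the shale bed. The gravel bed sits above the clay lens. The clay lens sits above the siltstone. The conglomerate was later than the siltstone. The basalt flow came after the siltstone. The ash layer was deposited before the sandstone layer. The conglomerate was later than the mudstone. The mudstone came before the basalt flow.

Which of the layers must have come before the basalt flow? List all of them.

Directly stated before the basalt flow: the conglomerate, the mudstone, and the siltstone.
The ash layer reaches the basalt flow via the ash layer → the sandstone layer → the conglomerate → the basalt flow.
The sandstone layer reaches the basalt flow via the sandstone layer → the conglomerate → the basalt flow.
No chain forces the chalk bed (or any of the others) ahead of the basalt flow.

the ash layer, the conglomerate, the mudstone, the sandstone layer, the siltstone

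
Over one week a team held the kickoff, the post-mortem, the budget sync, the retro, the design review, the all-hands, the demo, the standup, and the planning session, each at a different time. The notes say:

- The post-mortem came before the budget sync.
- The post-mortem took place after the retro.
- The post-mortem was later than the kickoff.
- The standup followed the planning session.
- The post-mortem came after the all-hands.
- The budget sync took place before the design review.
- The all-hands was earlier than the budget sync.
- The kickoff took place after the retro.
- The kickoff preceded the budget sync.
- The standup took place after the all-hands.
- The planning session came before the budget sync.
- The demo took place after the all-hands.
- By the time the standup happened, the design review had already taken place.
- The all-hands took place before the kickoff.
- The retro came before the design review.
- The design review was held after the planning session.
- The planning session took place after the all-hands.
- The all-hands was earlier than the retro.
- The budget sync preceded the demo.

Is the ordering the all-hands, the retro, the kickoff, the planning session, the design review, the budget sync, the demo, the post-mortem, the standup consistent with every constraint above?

no

The constraints require the budget sync before the design review, but in the proposed sequence the design review appears ahead of the budget sync. That one violation is enough.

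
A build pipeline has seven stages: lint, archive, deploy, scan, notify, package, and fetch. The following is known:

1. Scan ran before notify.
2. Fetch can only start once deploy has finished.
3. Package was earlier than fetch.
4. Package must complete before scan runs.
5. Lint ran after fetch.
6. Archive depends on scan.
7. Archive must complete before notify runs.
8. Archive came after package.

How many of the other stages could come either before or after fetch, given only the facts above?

3

Forced before fetch: deploy and package; forced after fetch: lint.
That leaves archive, notify, and scan with no forced order relative to fetch — 3.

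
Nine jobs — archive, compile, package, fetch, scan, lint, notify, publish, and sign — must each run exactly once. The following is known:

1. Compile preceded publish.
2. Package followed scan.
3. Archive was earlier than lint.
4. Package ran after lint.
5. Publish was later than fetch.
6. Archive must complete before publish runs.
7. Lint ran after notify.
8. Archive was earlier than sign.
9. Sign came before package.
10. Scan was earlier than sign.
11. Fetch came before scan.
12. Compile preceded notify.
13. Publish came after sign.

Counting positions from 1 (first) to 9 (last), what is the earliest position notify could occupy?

2

Compile must come before notify — 1 forced predecessor.
Nothing else is forced ahead of notify, so its earliest slot is position 1 + 1 = 2.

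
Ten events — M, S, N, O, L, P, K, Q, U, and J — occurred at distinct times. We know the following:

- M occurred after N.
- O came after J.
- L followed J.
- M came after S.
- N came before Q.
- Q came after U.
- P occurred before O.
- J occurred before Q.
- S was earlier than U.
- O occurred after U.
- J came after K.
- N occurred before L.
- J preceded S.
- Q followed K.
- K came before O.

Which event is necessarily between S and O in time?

U

Tracing the constraints gives S → U → O, so U sits after S and before O.
No other event is forced both after S and before O.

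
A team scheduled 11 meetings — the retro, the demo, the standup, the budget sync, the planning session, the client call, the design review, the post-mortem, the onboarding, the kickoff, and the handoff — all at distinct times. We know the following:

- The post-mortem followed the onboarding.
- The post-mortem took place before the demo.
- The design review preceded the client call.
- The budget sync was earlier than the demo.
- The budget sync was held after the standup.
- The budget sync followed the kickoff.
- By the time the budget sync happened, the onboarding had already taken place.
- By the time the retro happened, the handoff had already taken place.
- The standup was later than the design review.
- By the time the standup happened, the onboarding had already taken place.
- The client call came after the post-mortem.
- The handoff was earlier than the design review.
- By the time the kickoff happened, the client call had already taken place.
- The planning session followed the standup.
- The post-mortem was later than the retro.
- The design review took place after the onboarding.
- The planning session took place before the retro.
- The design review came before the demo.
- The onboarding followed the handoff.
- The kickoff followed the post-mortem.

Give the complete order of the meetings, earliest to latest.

the handoff, the onboarding, the design review, the standup, the planning session, the retro, the post-mortem, the client call, the kickoff, the budget sync, the demo

The constraints fix every adjacent pair, so only one ordering works:
the handoff → the onboarding → the design review → the standup → the planning session → the retro → the post-mortem → the client call → the kickoff → the budget sync → the demo.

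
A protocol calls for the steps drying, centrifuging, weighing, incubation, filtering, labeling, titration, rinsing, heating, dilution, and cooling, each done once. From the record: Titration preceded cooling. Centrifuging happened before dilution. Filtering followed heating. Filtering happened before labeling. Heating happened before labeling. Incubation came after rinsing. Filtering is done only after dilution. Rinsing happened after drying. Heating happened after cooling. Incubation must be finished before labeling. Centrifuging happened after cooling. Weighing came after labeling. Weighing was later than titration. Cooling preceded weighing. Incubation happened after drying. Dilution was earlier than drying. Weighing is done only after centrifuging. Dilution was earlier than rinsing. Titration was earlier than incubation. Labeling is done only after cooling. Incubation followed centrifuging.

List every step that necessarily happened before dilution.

centrifuging, cooling, titration

Directly stated before dilution: centrifuging.
Cooling reaches dilution via cooling → centrifuging → dilution.
Titration reaches dilution via titration → cooling → centrifuging → dilution.
No chain forces incubation (or any of the others) ahead of dilution.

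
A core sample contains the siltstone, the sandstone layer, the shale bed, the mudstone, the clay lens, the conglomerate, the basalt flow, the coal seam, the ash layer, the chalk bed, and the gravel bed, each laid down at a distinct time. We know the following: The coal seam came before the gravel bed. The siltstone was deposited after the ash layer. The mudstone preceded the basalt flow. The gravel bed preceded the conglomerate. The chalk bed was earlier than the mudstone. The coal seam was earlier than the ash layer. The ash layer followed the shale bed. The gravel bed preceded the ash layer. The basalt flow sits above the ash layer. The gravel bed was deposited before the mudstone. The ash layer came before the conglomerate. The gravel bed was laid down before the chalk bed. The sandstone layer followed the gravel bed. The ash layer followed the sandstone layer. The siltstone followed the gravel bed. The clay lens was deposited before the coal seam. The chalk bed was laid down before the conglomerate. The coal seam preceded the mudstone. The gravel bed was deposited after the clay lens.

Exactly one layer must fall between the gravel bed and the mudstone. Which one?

the chalk bed

Tracing the constraints gives the gravel bed → the chalk bed → the mudstone, so the chalk bed sits after the gravel bed and before the mudstone.
No other layer is forced both after the gravel bed and before the mudstone.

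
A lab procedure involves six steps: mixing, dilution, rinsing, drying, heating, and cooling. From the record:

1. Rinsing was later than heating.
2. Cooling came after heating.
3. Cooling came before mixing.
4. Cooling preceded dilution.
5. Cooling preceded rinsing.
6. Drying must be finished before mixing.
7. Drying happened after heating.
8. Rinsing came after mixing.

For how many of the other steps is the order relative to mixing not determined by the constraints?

Forced before mixing: cooling, drying, and heating; forced after mixing: rinsing.
That leaves dilution with no forced order relative to mixing — 1.

1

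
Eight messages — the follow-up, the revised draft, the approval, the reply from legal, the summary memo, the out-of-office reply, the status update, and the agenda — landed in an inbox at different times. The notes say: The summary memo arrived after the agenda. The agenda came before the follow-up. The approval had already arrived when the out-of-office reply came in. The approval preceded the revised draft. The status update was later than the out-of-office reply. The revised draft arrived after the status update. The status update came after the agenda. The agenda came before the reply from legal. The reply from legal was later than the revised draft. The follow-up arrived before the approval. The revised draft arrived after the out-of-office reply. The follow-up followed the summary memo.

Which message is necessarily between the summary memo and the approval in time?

the follow-up

Tracing the constraints gives the summary memo → the follow-up → the approval, so the follow-up sits after the summary memo and before the approval.
No other message is forced both after the summary memo and before the approval.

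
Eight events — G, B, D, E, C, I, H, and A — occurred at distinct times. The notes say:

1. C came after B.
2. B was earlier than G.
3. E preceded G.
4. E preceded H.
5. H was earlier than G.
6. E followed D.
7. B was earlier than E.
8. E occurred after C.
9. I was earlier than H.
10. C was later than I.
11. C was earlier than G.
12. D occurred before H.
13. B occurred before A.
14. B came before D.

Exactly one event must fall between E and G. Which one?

H

Tracing the constraints gives E → H → G, so H sits after E and before G.
No other event is forced both after E and before G.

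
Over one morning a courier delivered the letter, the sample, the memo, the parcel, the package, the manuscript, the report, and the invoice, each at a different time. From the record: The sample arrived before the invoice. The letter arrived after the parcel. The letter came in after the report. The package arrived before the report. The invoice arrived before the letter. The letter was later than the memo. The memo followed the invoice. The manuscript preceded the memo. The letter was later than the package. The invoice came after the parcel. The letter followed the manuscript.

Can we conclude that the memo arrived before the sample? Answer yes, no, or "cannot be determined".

Tracing the constraints gives the sample → the invoice → the memo, so the sample must come before the memo.
That means the memo cannot be before the sample.

no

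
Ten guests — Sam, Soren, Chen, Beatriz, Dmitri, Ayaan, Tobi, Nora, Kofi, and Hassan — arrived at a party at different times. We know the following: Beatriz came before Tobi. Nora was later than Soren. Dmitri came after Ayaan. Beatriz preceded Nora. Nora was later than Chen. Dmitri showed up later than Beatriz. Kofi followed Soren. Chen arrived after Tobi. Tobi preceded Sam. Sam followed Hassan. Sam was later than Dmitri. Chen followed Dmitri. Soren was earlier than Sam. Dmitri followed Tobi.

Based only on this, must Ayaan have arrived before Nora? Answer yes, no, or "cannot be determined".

Chain the constraints: Ayaan → Dmitri → Chen → Nora. Each link is directly stated, so Ayaan comes before Nora.

yes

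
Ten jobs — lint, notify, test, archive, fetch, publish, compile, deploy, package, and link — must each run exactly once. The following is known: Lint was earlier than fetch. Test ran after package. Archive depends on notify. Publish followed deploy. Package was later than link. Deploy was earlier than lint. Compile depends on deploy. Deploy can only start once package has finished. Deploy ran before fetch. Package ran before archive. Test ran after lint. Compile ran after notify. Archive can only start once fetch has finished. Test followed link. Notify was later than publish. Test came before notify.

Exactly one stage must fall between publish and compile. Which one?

Tracing the constraints gives publish → notify → compile, so notify sits after publish and before compile.
No other stage is forced both after publish and before compile.

notify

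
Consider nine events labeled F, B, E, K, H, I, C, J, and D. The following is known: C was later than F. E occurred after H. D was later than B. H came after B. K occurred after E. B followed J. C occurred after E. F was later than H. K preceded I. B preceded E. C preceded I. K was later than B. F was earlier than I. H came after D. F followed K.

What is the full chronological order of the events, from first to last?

The constraints fix every adjacent pair, so only one ordering works:
J → B → D → H → E → K → F → C → I.

J, B, D, H, E, K, F, C, I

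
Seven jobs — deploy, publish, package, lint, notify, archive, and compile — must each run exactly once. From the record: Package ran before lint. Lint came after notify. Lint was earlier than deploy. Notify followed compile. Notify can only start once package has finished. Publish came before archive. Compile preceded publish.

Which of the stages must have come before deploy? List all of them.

compile, lint, notify, package

Directly stated before deploy: lint.
Compile reaches deploy via compile → notify → lint → deploy.
Notify reaches deploy via notify → lint → deploy.
Package reaches deploy via package → lint → deploy.
No chain forces publish (or any of the others) ahead of deploy.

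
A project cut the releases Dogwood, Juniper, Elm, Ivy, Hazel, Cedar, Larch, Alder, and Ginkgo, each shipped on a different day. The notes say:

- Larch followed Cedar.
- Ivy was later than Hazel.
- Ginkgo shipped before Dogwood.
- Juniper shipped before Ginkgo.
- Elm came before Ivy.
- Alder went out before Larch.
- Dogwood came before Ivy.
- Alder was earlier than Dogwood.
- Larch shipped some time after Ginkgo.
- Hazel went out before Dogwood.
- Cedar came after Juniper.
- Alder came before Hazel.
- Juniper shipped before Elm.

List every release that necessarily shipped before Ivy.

Alder, Dogwood, Elm, Ginkgo, Hazel, Juniper

Directly stated before Ivy: Dogwood, Elm, and Hazel.
Alder reaches Ivy via Alder → Dogwood → Ivy.
Ginkgo reaches Ivy via Ginkgo → Dogwood → Ivy.
Juniper reaches Ivy via Juniper → Elm → Ivy.
No chain forces Cedar (or any of the others) ahead of Ivy.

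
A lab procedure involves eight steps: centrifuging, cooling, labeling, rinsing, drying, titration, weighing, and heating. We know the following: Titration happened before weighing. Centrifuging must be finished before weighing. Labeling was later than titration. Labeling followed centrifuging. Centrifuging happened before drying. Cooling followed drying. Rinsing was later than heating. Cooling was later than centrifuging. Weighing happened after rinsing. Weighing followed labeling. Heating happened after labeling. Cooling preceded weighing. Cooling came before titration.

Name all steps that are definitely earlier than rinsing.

centrifuging, cooling, drying, heating, labeling, titration

Directly stated before rinsing: heating.
Centrifuging reaches rinsing via centrifuging → labeling → heating → rinsing.
Cooling reaches rinsing via cooling → titration → labeling → heating → rinsing.
Drying reaches rinsing via drying → cooling → titration → labeling → heating → rinsing.
Likewise labeling and titration each reach rinsing by chaining the stated constraints.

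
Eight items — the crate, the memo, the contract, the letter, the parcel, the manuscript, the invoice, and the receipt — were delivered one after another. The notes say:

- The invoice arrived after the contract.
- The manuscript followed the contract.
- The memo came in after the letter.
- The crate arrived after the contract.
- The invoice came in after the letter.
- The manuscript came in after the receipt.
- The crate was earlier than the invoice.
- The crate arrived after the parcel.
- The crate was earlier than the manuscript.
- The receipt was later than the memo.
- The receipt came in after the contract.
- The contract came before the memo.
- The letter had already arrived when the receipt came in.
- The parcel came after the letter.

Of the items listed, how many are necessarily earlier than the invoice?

4

Directly stated before the invoice: the contract, the crate, and the letter.
The parcel reaches the invoice via the parcel → the crate → the invoice.
No chain forces the manuscript (or any of the others) ahead of the invoice.
That's the contract, the crate, the letter, and the parcel — 4 in all.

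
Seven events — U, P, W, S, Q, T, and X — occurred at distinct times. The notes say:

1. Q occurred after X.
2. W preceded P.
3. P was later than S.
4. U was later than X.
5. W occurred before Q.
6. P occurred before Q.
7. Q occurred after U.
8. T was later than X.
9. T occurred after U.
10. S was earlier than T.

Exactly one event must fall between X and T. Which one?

U

Tracing the constraints gives X → U → T, so U sits after X and before T.
No other event is forced both after X and before T.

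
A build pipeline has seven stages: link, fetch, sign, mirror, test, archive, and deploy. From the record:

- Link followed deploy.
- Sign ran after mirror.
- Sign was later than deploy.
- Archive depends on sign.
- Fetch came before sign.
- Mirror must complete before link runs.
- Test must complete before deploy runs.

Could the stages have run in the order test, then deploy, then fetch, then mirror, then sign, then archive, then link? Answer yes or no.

yes

Check each stated constraint against the proposed order — e.g. deploy is ahead of sign; deploy is ahead of link. Every pair is in the required order; nothing is violated.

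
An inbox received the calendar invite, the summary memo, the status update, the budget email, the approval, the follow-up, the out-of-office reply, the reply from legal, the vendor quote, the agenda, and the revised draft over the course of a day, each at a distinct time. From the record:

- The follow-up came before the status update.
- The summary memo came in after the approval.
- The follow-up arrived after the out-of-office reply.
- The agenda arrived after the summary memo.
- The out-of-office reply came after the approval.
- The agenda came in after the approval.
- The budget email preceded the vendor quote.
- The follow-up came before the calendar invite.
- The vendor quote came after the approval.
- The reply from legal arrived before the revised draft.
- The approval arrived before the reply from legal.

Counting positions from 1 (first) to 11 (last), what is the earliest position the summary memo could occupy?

2

The approval must come before the summary memo — 1 forced predecessor.
Nothing else is forced ahead of the summary memo, so its earliest slot is position 1 + 1 = 2.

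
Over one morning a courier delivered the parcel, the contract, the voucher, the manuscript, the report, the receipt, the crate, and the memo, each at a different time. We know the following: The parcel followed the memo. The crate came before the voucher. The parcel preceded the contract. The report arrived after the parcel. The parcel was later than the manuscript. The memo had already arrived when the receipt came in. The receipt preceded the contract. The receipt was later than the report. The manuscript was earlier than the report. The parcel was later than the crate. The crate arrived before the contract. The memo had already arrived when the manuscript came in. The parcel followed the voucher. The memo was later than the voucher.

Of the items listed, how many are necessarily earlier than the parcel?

4

Directly stated before the parcel: the crate, the manuscript, the memo, and the voucher.
That's the crate, the manuscript, the memo, and the voucher — 4 in all.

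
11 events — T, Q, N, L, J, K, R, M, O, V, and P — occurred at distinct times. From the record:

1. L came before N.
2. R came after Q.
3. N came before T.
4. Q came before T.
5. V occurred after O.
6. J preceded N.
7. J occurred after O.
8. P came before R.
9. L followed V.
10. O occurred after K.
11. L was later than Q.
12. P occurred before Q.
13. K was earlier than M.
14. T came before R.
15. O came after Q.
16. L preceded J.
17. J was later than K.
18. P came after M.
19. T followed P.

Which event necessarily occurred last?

R

Every other event has a chain of constraints placing it before R, so R is last.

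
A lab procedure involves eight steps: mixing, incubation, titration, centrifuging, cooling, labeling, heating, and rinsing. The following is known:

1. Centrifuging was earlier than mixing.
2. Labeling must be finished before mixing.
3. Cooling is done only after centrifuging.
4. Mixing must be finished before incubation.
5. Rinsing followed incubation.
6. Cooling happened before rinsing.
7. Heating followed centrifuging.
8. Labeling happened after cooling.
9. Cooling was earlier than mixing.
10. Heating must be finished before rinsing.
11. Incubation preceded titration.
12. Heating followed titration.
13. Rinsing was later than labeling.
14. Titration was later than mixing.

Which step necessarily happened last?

rinsing

Every other step has a chain of constraints placing it before rinsing, so rinsing is last.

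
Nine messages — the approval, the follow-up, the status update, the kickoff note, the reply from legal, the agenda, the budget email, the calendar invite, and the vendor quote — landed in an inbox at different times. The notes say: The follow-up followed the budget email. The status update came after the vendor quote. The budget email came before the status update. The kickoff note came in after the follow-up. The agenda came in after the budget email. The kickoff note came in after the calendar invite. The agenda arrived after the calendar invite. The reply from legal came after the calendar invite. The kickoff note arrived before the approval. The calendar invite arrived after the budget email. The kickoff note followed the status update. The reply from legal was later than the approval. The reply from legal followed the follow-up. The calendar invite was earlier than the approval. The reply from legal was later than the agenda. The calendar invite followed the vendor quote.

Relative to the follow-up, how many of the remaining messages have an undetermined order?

4

Forced before the follow-up: the budget email; forced after the follow-up: the approval, the kickoff note, and the reply from legal.
That leaves the agenda, the calendar invite, the status update, and the vendor quote with no forced order relative to the follow-up — 4.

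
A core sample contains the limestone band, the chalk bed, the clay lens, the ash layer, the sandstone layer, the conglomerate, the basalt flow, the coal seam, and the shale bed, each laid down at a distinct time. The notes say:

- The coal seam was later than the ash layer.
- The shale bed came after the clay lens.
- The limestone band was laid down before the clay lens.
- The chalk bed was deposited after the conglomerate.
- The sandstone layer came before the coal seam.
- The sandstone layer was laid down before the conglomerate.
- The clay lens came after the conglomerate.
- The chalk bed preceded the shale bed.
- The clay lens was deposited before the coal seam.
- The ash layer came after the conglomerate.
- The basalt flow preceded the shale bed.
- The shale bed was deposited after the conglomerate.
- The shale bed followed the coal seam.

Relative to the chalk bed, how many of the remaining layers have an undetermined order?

5

Forced before the chalk bed: the conglomerate and the sandstone layer; forced after the chalk bed: the shale bed.
That leaves the ash layer, the basalt flow, the clay lens, the coal seam, and the limestone band with no forced order relative to the chalk bed — 5.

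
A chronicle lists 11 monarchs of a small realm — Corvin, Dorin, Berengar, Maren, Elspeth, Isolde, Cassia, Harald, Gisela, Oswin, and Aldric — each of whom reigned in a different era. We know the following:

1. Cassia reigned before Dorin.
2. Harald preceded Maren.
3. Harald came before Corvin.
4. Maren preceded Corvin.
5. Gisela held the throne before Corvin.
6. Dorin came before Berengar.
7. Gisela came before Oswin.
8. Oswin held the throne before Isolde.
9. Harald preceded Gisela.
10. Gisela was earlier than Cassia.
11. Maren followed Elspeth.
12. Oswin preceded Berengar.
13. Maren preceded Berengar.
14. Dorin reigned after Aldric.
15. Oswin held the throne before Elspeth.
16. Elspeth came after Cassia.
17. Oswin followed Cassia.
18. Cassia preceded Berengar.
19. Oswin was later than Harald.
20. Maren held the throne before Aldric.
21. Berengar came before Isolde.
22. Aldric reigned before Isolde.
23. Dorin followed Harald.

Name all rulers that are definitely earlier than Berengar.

Aldric, Cassia, Dorin, Elspeth, Gisela, Harald, Maren, Oswin

Directly stated before Berengar: Cassia, Dorin, Maren, and Oswin.
Aldric reaches Berengar via Aldric → Dorin → Berengar.
Elspeth reaches Berengar via Elspeth → Maren → Berengar.
Gisela reaches Berengar via Gisela → Cassia → Berengar.
Likewise Harald reaches Berengar by chaining the stated constraints.
No chain forces Corvin (or any of the others) ahead of Berengar.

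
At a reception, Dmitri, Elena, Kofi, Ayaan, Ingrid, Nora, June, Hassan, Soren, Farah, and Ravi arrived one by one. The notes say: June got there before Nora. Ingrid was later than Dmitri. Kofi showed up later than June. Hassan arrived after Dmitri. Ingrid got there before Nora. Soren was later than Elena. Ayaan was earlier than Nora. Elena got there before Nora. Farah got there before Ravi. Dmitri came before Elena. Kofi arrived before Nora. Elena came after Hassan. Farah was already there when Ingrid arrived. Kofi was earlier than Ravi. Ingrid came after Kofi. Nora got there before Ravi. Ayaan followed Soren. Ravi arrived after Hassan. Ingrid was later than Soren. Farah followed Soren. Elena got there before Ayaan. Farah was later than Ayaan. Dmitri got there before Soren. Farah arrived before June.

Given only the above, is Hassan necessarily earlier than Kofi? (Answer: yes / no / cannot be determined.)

Chain the constraints: Hassan → Elena → Ayaan → Farah → June → Kofi. Each link is directly stated, so Hassan comes before Kofi.

yes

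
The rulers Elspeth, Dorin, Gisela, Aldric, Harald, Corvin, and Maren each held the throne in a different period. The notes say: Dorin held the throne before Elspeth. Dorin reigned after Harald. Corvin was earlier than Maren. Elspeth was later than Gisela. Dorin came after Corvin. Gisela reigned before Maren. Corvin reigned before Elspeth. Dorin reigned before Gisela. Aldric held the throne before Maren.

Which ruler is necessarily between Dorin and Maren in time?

Gisela

Tracing the constraints gives Dorin → Gisela → Maren, so Gisela sits after Dorin and before Maren.
No other ruler is forced both after Dorin and before Maren.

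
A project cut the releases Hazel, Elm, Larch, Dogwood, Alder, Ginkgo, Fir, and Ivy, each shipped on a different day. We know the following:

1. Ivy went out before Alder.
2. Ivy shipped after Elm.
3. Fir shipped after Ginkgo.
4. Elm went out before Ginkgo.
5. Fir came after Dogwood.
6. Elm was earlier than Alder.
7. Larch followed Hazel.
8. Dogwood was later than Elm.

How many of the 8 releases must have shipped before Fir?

Directly stated before Fir: Dogwood and Ginkgo.
Elm reaches Fir via Elm → Ginkgo → Fir.
No chain forces Larch (or any of the others) ahead of Fir.
That's Dogwood, Elm, and Ginkgo — 3 in all.

3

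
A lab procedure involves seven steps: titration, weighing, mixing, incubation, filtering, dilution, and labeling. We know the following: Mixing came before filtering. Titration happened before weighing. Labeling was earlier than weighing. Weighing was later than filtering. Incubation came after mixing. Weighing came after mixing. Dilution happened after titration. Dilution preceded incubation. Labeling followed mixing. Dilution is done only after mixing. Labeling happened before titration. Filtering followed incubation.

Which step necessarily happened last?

Every other step has a chain of constraints placing it before weighing, so weighing is last.

weighing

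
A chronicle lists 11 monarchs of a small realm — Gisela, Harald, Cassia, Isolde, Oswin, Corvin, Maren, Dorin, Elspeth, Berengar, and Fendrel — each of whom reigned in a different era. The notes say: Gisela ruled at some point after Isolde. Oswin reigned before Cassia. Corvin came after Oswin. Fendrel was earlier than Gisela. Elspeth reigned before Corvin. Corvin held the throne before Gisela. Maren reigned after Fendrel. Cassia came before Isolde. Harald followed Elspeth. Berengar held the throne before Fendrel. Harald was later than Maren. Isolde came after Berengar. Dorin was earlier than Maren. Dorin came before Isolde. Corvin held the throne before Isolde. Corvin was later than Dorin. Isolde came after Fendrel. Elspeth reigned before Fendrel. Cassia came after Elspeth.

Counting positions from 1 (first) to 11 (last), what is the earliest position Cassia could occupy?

Elspeth and Oswin must both come before Cassia — 2 forced predecessors.
Nothing else is forced ahead of Cassia, so their earliest slot is position 2 + 1 = 3.

3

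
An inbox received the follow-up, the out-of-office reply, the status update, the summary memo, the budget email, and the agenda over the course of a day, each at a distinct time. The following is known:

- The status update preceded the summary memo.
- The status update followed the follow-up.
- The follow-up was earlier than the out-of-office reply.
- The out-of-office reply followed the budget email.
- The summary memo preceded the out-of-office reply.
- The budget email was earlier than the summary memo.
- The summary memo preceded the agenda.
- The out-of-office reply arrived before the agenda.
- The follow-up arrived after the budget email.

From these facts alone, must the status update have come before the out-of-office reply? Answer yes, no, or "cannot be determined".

Chain the constraints: the status update → the summary memo → the out-of-office reply. Each link is directly stated, so the status update comes before the out-of-office reply.

yes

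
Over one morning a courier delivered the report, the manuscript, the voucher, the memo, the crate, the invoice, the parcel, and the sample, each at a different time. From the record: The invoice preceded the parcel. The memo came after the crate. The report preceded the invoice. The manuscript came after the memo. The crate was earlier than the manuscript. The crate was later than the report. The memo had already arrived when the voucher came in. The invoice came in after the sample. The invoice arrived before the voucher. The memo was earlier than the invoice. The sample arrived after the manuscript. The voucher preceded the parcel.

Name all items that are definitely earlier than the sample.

Directly stated before the sample: the manuscript.
The crate reaches the sample via the crate → the manuscript → the sample.
The memo reaches the sample via the memo → the manuscript → the sample.
The report reaches the sample via the report → the crate → the manuscript → the sample.
No chain forces the voucher (or any of the others) ahead of the sample.

the crate, the manuscript, the memo, the report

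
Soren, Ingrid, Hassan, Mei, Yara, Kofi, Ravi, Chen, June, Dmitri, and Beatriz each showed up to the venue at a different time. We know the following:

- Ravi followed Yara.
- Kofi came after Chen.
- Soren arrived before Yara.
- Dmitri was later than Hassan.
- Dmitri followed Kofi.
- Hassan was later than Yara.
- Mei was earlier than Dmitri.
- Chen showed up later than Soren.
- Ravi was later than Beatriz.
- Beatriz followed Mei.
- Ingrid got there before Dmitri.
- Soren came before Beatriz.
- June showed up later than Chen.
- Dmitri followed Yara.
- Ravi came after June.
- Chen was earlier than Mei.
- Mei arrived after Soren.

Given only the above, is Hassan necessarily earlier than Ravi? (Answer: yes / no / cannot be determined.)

No chain of stated constraints runs from Hassan to Ravi, and none runs from Ravi to Hassan either.
So the relative order of Hassan and Ravi is not fixed by the given facts.

cannot be determined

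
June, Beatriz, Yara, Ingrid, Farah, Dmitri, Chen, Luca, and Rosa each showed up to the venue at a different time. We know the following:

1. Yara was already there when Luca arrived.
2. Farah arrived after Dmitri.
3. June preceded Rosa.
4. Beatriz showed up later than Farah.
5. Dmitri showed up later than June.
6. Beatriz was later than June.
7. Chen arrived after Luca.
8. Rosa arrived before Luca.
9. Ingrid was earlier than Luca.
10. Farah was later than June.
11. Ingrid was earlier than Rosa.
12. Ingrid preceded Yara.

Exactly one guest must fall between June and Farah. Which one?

Tracing the constraints gives June → Dmitri → Farah, so Dmitri sits after June and before Farah.
No other guest is forced both after June and before Farah.

Dmitri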